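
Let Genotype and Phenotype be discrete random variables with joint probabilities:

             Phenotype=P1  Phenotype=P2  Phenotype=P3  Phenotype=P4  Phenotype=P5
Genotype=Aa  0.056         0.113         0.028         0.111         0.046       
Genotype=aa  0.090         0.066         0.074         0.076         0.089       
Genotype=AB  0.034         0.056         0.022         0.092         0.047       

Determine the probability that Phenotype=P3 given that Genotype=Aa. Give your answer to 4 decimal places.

0.0791

P(Genotype=Aa) = 0.056 + 0.113 + 0.028 + 0.111 + 0.046 = 0.354.
P(Phenotype=P3 | Genotype=Aa) = 0.028/0.354 = 0.0791.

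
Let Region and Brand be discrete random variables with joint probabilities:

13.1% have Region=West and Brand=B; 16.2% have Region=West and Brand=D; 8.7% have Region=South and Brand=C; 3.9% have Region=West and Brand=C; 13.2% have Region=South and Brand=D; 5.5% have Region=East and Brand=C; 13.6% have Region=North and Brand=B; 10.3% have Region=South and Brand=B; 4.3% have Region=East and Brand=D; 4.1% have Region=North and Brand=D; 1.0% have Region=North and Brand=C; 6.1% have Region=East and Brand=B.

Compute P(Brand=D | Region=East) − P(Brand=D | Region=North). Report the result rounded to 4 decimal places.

P(Region=East) = 0.061 + 0.055 + 0.043 = 0.159; P(Brand=D | Region=East) = 0.043/0.159 = 0.27044.
P(Region=North) = 0.136 + 0.010 + 0.041 = 0.187; P(Brand=D | Region=North) = 0.041/0.187 = 0.21925.
Difference = 0.0512.

0.0512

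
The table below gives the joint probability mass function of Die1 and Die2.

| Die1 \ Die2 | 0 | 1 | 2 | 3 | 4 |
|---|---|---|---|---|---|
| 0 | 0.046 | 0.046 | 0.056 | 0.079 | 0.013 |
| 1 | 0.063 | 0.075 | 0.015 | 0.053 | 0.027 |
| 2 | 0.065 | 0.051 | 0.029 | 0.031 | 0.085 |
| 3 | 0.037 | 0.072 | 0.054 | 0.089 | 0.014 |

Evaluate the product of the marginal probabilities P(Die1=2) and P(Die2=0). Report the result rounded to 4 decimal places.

P(Die1=2) = 0.065 + 0.051 + 0.029 + 0.031 + 0.085 = 0.261.
P(Die2=0) = 0.046 + 0.063 + 0.065 + 0.037 = 0.211.
Product: 0.261 × 0.211 = 0.0551.

0.0551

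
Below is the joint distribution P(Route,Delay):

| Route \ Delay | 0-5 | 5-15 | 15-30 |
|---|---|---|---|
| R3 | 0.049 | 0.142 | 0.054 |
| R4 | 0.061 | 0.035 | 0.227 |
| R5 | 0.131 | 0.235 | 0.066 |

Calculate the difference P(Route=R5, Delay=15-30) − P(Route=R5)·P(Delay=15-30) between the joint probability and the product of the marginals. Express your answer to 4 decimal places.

P(Route=R5) = 0.131 + 0.235 + 0.066 = 0.432.
P(Delay=15-30) = 0.054 + 0.227 + 0.066 = 0.347.
P(Route=R5, Delay=15-30) − P(Route=R5)P(Delay=15-30) = 0.066 − 0.432×0.347 = -0.0839.

-0.0839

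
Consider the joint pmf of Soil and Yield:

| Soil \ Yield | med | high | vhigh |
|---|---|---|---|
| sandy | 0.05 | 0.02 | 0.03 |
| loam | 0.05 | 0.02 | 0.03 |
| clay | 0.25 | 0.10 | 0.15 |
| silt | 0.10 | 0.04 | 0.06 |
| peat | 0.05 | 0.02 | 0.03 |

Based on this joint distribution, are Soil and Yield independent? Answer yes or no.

Every cell satisfies P(Soil,Yield) = P(Soil)·P(Yield). For instance P(Soil=sandy) = 0.10, P(Yield=med) = 0.50, and 0.10×0.50 = 0.05 matches the joint entry. So Soil and Yield are independent.

yes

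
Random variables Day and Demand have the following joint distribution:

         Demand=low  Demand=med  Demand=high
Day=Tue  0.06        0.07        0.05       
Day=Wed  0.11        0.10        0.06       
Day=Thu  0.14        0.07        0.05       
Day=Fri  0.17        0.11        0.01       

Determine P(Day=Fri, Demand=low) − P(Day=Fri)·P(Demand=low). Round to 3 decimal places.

P(Day=Fri) = 0.17 + 0.11 + 0.01 = 0.29.
P(Demand=low) = 0.06 + 0.11 + 0.14 + 0.17 = 0.48.
P(Day=Fri, Demand=low) − P(Day=Fri)P(Demand=low) = 0.17 − 0.29×0.48 = 0.031.

0.031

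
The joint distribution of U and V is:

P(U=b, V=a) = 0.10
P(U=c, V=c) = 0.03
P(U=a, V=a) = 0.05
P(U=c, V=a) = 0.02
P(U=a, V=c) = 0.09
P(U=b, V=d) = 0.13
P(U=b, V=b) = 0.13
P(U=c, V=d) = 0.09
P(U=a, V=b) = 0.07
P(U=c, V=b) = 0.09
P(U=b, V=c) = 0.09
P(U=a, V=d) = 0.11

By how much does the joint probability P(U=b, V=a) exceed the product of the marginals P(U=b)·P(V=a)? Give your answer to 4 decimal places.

0.0235

P(U=b) = 0.10 + 0.13 + 0.09 + 0.13 = 0.45.
P(V=a) = 0.05 + 0.10 + 0.02 = 0.17.
P(U=b, V=a) − P(U=b)P(V=a) = 0.10 − 0.45×0.17 = 0.0235.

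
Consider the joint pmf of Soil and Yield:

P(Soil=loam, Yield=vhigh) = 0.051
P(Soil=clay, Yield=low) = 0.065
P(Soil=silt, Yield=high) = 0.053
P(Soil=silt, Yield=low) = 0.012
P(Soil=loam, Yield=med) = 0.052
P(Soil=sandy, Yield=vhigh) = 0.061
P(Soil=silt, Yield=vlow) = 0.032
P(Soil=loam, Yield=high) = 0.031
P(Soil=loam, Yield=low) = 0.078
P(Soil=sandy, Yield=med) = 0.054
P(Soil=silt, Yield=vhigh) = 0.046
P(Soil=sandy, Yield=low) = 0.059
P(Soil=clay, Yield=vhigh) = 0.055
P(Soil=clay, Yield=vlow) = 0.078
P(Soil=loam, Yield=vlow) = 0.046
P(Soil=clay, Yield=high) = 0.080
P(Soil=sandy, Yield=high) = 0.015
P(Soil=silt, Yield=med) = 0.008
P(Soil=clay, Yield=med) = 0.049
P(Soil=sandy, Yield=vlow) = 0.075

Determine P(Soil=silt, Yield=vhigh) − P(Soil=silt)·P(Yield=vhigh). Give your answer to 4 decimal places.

P(Soil=silt) = 0.032 + 0.012 + 0.008 + 0.053 + 0.046 = 0.151.
P(Yield=vhigh) = 0.061 + 0.051 + 0.055 + 0.046 = 0.213.
P(Soil=silt, Yield=vhigh) − P(Soil=silt)P(Yield=vhigh) = 0.046 − 0.151×0.213 = 0.0138.

0.0138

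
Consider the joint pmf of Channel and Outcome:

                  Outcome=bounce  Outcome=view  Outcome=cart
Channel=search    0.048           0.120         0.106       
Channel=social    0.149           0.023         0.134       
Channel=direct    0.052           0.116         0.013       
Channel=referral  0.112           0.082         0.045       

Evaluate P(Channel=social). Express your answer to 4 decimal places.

P(Channel=social) = 0.149 + 0.023 + 0.134 = 0.306.

0.3060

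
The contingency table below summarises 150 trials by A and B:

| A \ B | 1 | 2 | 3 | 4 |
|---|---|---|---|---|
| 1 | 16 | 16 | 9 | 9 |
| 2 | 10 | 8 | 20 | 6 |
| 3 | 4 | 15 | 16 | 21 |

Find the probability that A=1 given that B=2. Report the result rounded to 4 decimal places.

0.4103

Total with B=2: 16 + 8 + 15 = 39.
P(A=1 | B=2) = 16/39 = 0.4103.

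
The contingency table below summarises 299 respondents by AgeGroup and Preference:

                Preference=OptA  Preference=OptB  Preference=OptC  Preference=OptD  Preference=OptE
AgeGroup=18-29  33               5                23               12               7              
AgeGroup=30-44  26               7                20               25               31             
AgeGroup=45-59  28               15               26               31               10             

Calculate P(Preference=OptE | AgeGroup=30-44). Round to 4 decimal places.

Total with AgeGroup=30-44: 26 + 7 + 20 + 25 + 31 = 109.
P(Preference=OptE | AgeGroup=30-44) = 31/109 = 0.2844.

0.2844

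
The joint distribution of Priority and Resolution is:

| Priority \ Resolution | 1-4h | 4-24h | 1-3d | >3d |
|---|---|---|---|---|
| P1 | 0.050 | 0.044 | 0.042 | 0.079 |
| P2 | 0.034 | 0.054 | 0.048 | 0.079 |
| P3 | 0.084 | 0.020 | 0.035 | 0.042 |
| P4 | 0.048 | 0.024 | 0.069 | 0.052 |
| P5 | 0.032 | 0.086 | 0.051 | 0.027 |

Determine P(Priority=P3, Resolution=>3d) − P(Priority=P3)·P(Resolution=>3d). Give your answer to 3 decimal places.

-0.008

P(Priority=P3) = 0.084 + 0.020 + 0.035 + 0.042 = 0.181.
P(Resolution=>3d) = 0.079 + 0.079 + 0.042 + 0.052 + 0.027 = 0.279.
P(Priority=P3, Resolution=>3d) − P(Priority=P3)P(Resolution=>3d) = 0.042 − 0.181×0.279 = -0.008.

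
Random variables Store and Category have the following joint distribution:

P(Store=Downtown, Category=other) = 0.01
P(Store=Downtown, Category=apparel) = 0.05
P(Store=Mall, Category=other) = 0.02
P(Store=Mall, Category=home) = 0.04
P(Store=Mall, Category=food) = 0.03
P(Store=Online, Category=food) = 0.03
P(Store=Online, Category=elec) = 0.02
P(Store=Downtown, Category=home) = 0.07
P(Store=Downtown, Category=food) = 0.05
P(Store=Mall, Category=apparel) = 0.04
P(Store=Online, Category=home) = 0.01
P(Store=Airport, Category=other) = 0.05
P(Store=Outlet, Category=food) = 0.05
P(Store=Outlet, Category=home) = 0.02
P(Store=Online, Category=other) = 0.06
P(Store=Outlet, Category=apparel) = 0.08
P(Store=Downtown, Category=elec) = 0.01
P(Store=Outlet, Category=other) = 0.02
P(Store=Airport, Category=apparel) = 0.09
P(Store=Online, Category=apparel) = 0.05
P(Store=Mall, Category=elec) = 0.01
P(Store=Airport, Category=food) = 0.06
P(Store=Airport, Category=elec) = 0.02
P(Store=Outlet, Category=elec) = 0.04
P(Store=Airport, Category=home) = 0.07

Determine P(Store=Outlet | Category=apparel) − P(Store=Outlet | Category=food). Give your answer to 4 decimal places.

0.0308

P(Category=apparel) = 0.05 + 0.04 + 0.09 + 0.08 + 0.05 = 0.31; P(Store=Outlet | Category=apparel) = 0.08/0.31 = 0.25806.
P(Category=food) = 0.05 + 0.03 + 0.06 + 0.05 + 0.03 = 0.22; P(Store=Outlet | Category=food) = 0.05/0.22 = 0.22727.
Difference = 0.0308.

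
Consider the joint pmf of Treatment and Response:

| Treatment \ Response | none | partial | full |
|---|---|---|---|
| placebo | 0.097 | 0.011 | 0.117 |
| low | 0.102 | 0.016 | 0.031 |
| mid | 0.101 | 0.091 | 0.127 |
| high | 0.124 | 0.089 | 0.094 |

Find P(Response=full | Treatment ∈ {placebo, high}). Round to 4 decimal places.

P(Treatment=placebo) = 0.097 + 0.011 + 0.117 = 0.225.
P(Treatment=high) = 0.124 + 0.089 + 0.094 = 0.307.
P(Treatment ∈ {placebo, high}) = 0.225 + 0.307 = 0.532; P(Response=full, Treatment ∈ {placebo, high}) = 0.117 + 0.094 = 0.211.
P(Response=full | Treatment ∈ {placebo, high}) = 0.211/0.532 = 0.3966.

0.3966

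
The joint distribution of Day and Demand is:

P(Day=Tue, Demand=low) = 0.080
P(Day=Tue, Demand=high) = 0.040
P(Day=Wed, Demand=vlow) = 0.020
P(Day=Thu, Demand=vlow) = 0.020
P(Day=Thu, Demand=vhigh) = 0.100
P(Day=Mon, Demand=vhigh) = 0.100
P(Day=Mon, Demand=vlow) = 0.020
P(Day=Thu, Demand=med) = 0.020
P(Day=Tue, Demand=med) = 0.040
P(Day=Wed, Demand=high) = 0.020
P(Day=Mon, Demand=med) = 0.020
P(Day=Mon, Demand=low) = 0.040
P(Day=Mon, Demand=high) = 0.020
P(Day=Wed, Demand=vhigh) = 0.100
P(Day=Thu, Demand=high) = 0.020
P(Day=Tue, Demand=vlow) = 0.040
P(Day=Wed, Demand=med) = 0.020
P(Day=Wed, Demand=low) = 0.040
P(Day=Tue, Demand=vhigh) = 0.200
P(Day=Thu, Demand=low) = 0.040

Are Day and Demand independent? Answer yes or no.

Every cell satisfies P(Day,Demand) = P(Day)·P(Demand). For instance P(Day=Mon) = 0.200, P(Demand=low) = 0.200, and 0.200×0.200 = 0.040 matches the joint entry. So Day and Demand are independent.

yes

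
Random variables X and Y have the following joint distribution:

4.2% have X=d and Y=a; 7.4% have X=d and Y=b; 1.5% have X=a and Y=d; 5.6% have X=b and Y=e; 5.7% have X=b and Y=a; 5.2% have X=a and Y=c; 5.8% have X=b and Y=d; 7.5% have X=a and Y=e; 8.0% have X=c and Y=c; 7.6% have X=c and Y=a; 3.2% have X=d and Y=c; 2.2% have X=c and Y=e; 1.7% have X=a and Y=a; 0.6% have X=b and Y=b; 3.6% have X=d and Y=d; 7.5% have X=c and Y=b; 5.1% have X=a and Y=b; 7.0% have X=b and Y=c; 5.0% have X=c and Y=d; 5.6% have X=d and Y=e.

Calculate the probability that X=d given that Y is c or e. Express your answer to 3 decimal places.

0.199

P(Y=c) = 0.052 + 0.070 + 0.080 + 0.032 = 0.234.
P(Y=e) = 0.075 + 0.056 + 0.022 + 0.056 = 0.209.
P(Y ∈ {c, e}) = 0.234 + 0.209 = 0.443; P(X=d, Y ∈ {c, e}) = 0.032 + 0.056 = 0.088.
P(X=d | Y ∈ {c, e}) = 0.088/0.443 = 0.199.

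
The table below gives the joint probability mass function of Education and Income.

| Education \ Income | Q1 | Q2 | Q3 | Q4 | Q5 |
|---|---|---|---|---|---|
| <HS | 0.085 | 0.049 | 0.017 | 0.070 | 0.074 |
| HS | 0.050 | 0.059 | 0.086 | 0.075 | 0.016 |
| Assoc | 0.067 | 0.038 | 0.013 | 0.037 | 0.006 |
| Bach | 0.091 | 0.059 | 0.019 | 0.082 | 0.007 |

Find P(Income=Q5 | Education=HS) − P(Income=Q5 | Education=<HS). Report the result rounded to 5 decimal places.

P(Education=HS) = 0.050 + 0.059 + 0.086 + 0.075 + 0.016 = 0.286; P(Income=Q5 | Education=HS) = 0.016/0.286 = 0.055944.
P(Education=<HS) = 0.085 + 0.049 + 0.017 + 0.070 + 0.074 = 0.295; P(Income=Q5 | Education=<HS) = 0.074/0.295 = 0.250847.
Difference = -0.19490.

-0.19490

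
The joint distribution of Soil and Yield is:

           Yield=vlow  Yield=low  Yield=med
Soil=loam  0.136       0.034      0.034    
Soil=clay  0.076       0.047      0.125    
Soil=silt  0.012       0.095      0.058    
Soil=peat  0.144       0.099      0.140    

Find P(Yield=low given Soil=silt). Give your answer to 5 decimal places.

P(Soil=silt) = 0.012 + 0.095 + 0.058 = 0.165.
P(Yield=low | Soil=silt) = 0.095/0.165 = 0.57576.

0.57576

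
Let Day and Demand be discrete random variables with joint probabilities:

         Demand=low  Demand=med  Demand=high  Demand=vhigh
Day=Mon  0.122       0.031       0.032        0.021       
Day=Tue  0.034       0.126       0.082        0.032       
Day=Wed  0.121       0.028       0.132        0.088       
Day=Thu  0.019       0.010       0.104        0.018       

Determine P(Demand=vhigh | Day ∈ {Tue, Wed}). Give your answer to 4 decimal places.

0.1866

P(Day=Tue) = 0.034 + 0.126 + 0.082 + 0.032 = 0.274.
P(Day=Wed) = 0.121 + 0.028 + 0.132 + 0.088 = 0.369.
P(Day ∈ {Tue, Wed}) = 0.274 + 0.369 = 0.643; P(Demand=vhigh, Day ∈ {Tue, Wed}) = 0.032 + 0.088 = 0.120.
P(Demand=vhigh | Day ∈ {Tue, Wed}) = 0.120/0.643 = 0.1866.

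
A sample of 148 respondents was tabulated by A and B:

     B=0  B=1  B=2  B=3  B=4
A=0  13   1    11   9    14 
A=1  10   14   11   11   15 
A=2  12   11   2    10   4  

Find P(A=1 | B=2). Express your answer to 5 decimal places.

Total with B=2: 11 + 11 + 2 = 24.
P(A=1 | B=2) = 11/24 = 0.45833.

0.45833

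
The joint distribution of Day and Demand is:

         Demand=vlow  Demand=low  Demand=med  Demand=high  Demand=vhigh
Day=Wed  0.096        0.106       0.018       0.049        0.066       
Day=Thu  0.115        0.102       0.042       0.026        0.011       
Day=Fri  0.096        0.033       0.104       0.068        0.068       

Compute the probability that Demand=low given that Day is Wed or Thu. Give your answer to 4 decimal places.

P(Day=Wed) = 0.096 + 0.106 + 0.018 + 0.049 + 0.066 = 0.335.
P(Day=Thu) = 0.115 + 0.102 + 0.042 + 0.026 + 0.011 = 0.296.
P(Day ∈ {Wed, Thu}) = 0.335 + 0.296 = 0.631; P(Demand=low, Day ∈ {Wed, Thu}) = 0.106 + 0.102 = 0.208.
P(Demand=low | Day ∈ {Wed, Thu}) = 0.208/0.631 = 0.3296.

0.3296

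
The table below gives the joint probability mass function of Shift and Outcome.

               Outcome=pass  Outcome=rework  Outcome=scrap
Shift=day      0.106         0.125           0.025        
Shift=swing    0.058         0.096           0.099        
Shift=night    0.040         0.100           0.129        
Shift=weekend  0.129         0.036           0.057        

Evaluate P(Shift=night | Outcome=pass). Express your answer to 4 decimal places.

P(Outcome=pass) = 0.106 + 0.058 + 0.040 + 0.129 = 0.333.
P(Shift=night | Outcome=pass) = 0.040/0.333 = 0.1201.

0.1201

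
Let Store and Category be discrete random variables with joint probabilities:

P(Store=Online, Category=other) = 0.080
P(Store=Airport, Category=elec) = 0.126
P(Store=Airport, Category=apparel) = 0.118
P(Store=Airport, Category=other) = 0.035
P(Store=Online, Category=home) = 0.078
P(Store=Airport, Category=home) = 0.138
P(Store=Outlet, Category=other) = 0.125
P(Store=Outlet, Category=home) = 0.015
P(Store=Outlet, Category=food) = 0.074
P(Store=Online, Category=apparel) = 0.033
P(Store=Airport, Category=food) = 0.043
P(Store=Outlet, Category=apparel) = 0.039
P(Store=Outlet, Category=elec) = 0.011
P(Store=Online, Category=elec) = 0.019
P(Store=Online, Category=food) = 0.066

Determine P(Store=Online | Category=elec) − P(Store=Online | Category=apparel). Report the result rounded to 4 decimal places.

P(Category=elec) = 0.126 + 0.011 + 0.019 = 0.156; P(Store=Online | Category=elec) = 0.019/0.156 = 0.12179.
P(Category=apparel) = 0.118 + 0.039 + 0.033 = 0.190; P(Store=Online | Category=apparel) = 0.033/0.190 = 0.17368.
Difference = -0.0519.

-0.0519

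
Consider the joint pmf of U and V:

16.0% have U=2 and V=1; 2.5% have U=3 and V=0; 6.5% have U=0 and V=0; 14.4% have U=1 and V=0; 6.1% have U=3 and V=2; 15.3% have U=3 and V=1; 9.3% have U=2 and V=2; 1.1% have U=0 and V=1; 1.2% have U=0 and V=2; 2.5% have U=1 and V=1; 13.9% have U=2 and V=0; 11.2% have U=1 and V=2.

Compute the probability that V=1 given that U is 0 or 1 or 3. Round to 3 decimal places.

0.311

P(U=0) = 0.065 + 0.011 + 0.012 = 0.088.
P(U=1) = 0.144 + 0.025 + 0.112 = 0.281.
P(U=3) = 0.025 + 0.153 + 0.061 = 0.239.
P(U ∈ {0, 1, 3}) = 0.088 + 0.281 + 0.239 = 0.608; P(V=1, U ∈ {0, 1, 3}) = 0.011 + 0.025 + 0.153 = 0.189.
P(V=1 | U ∈ {0, 1, 3}) = 0.189/0.608 = 0.311.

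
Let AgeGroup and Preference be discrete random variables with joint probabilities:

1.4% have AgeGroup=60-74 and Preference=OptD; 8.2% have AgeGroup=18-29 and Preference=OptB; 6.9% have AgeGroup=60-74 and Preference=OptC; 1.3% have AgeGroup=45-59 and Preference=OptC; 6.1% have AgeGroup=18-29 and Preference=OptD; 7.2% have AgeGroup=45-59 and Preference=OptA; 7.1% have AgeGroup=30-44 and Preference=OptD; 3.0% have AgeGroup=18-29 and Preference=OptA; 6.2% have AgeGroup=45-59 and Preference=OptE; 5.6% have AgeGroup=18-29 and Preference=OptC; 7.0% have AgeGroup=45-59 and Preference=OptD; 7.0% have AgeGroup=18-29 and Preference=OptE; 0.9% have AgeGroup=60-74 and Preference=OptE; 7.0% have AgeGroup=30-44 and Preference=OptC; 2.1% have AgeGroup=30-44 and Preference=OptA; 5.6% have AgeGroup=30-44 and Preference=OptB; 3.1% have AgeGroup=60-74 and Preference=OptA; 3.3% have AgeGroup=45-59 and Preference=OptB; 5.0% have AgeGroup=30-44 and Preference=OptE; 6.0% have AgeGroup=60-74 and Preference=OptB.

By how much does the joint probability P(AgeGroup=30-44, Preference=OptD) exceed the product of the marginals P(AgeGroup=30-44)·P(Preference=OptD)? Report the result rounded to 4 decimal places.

0.0131

P(AgeGroup=30-44) = 0.021 + 0.056 + 0.070 + 0.071 + 0.050 = 0.268.
P(Preference=OptD) = 0.061 + 0.071 + 0.070 + 0.014 = 0.216.
P(AgeGroup=30-44, Preference=OptD) − P(AgeGroup=30-44)P(Preference=OptD) = 0.071 − 0.268×0.216 = 0.0131.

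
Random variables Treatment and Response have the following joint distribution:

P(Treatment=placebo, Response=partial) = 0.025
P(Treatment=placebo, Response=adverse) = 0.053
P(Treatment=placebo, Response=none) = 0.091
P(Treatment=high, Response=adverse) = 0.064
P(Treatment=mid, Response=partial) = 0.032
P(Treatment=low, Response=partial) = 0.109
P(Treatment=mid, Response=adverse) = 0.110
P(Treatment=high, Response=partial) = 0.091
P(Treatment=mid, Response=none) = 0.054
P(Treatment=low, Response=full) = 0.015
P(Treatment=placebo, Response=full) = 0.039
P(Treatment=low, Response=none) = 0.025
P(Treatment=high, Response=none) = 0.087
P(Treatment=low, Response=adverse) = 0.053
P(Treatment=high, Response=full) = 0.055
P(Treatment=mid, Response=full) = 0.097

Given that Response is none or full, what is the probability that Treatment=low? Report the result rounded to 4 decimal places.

0.0864

P(Response=none) = 0.091 + 0.025 + 0.054 + 0.087 = 0.257.
P(Response=full) = 0.039 + 0.015 + 0.097 + 0.055 = 0.206.
P(Response ∈ {none, full}) = 0.257 + 0.206 = 0.463; P(Treatment=low, Response ∈ {none, full}) = 0.025 + 0.015 = 0.040.
P(Treatment=low | Response ∈ {none, full}) = 0.040/0.463 = 0.0864.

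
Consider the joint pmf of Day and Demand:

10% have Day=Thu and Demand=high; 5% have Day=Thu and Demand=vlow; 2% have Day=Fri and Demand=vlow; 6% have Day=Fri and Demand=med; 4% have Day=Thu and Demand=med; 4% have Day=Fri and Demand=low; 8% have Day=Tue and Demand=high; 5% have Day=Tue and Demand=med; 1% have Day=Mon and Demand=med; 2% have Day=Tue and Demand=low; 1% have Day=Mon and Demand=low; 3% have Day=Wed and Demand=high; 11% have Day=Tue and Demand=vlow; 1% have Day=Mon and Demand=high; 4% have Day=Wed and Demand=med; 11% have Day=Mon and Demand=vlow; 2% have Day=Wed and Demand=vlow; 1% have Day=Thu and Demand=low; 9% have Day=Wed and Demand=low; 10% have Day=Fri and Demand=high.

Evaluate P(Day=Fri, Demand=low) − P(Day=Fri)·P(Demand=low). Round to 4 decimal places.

0.0026

P(Day=Fri) = 0.02 + 0.04 + 0.06 + 0.10 = 0.22.
P(Demand=low) = 0.01 + 0.02 + 0.09 + 0.01 + 0.04 = 0.17.
P(Day=Fri, Demand=low) − P(Day=Fri)P(Demand=low) = 0.04 − 0.22×0.17 = 0.0026.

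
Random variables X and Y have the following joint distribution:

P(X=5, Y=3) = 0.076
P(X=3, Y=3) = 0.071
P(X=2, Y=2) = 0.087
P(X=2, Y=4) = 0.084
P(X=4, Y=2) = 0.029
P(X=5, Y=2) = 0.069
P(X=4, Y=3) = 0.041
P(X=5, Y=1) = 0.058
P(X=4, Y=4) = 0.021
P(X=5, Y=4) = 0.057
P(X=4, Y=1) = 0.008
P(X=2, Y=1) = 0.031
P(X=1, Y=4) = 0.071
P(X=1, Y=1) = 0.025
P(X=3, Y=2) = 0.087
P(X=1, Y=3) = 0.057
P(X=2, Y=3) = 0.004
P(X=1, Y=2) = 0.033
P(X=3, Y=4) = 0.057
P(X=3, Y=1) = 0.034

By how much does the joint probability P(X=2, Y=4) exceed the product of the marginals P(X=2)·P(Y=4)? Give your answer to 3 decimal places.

P(X=2) = 0.031 + 0.087 + 0.004 + 0.084 = 0.206.
P(Y=4) = 0.071 + 0.084 + 0.057 + 0.021 + 0.057 = 0.290.
P(X=2, Y=4) − P(X=2)P(Y=4) = 0.084 − 0.206×0.290 = 0.024.

0.024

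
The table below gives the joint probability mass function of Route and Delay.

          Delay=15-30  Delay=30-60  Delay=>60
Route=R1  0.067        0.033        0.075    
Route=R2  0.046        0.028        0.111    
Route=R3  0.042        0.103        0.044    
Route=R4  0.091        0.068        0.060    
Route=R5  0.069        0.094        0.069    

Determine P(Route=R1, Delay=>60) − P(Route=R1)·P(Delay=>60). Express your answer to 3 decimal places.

P(Route=R1) = 0.067 + 0.033 + 0.075 = 0.175.
P(Delay=>60) = 0.075 + 0.111 + 0.044 + 0.060 + 0.069 = 0.359.
P(Route=R1, Delay=>60) − P(Route=R1)P(Delay=>60) = 0.075 − 0.175×0.359 = 0.012.

0.012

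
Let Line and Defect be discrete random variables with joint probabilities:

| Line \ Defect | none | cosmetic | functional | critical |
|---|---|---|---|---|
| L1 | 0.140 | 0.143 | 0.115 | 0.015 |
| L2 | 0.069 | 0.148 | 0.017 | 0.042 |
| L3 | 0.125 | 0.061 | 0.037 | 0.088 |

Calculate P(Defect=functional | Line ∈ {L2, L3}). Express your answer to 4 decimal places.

0.0920

P(Line=L2) = 0.069 + 0.148 + 0.017 + 0.042 = 0.276.
P(Line=L3) = 0.125 + 0.061 + 0.037 + 0.088 = 0.311.
P(Line ∈ {L2, L3}) = 0.276 + 0.311 = 0.587; P(Defect=functional, Line ∈ {L2, L3}) = 0.017 + 0.037 = 0.054.
P(Defect=functional | Line ∈ {L2, L3}) = 0.054/0.587 = 0.0920.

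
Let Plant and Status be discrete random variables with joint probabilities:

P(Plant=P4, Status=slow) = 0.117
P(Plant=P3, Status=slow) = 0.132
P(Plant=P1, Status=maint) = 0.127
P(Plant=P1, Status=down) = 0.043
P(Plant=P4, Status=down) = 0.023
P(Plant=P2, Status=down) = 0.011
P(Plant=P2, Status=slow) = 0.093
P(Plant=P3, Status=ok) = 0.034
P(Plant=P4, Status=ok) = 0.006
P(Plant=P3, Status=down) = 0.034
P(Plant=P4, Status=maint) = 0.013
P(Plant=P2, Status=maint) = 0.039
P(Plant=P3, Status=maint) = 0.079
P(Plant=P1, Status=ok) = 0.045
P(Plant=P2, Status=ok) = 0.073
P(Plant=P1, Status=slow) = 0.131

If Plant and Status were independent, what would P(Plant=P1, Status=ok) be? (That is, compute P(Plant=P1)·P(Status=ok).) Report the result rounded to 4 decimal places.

P(Plant=P1) = 0.045 + 0.131 + 0.043 + 0.127 = 0.346.
P(Status=ok) = 0.045 + 0.073 + 0.034 + 0.006 = 0.158.
Product: 0.346 × 0.158 = 0.0547.

0.0547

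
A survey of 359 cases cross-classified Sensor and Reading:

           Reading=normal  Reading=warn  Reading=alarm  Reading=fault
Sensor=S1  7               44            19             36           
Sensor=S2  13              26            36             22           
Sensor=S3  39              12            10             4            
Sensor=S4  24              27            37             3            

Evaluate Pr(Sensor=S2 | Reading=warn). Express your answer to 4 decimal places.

0.2385

Total with Reading=warn: 44 + 26 + 12 + 27 = 109.
P(Sensor=S2 | Reading=warn) = 26/109 = 0.2385.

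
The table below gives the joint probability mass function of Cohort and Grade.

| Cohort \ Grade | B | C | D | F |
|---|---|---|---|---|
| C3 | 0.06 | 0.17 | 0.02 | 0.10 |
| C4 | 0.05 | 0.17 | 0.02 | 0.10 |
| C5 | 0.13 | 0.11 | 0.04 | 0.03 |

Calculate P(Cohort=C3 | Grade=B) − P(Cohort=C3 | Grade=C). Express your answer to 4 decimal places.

-0.1278

P(Grade=B) = 0.06 + 0.05 + 0.13 = 0.24; P(Cohort=C3 | Grade=B) = 0.06/0.24 = 0.25000.
P(Grade=C) = 0.17 + 0.17 + 0.11 = 0.45; P(Cohort=C3 | Grade=C) = 0.17/0.45 = 0.37778.
Difference = -0.1278.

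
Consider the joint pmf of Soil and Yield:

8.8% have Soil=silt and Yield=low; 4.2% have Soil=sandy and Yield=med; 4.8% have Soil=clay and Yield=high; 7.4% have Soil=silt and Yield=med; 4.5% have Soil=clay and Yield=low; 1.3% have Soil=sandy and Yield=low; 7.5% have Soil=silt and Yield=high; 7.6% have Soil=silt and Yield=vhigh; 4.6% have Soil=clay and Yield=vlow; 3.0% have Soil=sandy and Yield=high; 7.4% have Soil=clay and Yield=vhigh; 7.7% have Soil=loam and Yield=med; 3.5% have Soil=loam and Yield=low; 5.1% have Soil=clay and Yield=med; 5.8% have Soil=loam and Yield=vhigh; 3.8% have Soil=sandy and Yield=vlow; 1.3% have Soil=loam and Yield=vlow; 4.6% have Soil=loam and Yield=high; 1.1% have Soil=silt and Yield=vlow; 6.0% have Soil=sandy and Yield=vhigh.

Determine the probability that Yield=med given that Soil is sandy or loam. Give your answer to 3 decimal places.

P(Soil=sandy) = 0.038 + 0.013 + 0.042 + 0.030 + 0.060 = 0.183.
P(Soil=loam) = 0.013 + 0.035 + 0.077 + 0.046 + 0.058 = 0.229.
P(Soil ∈ {sandy, loam}) = 0.183 + 0.229 = 0.412; P(Yield=med, Soil ∈ {sandy, loam}) = 0.042 + 0.077 = 0.119.
P(Yield=med | Soil ∈ {sandy, loam}) = 0.119/0.412 = 0.289.

0.289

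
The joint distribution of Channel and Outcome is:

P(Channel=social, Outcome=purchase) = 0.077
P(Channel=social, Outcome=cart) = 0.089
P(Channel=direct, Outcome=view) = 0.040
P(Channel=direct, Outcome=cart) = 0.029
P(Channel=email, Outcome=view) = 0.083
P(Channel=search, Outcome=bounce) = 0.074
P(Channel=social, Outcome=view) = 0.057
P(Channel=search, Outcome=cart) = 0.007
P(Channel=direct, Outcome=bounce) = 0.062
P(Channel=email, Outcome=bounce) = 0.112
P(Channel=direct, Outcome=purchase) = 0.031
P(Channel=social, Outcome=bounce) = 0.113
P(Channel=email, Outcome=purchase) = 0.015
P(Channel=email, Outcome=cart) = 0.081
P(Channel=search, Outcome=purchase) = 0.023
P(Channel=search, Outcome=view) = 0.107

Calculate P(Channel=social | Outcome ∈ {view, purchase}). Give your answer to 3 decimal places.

0.309

P(Outcome=view) = 0.083 + 0.107 + 0.057 + 0.040 = 0.287.
P(Outcome=purchase) = 0.015 + 0.023 + 0.077 + 0.031 = 0.146.
P(Outcome ∈ {view, purchase}) = 0.287 + 0.146 = 0.433; P(Channel=social, Outcome ∈ {view, purchase}) = 0.057 + 0.077 = 0.134.
P(Channel=social | Outcome ∈ {view, purchase}) = 0.134/0.433 = 0.309.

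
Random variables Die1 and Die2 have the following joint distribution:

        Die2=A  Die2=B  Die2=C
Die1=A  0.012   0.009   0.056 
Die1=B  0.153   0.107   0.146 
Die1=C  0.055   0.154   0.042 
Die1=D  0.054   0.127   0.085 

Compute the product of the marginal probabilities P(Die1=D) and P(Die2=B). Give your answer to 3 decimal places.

0.106

P(Die1=D) = 0.054 + 0.127 + 0.085 = 0.266.
P(Die2=B) = 0.009 + 0.107 + 0.154 + 0.127 = 0.397.
Product: 0.266 × 0.397 = 0.106.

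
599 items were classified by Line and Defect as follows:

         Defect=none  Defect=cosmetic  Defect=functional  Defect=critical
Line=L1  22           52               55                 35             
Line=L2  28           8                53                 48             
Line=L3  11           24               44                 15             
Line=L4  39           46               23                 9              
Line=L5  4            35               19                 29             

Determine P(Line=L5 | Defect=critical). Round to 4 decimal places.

Total with Defect=critical: 35 + 48 + 15 + 9 + 29 = 136.
P(Line=L5 | Defect=critical) = 29/136 = 0.2132.

0.2132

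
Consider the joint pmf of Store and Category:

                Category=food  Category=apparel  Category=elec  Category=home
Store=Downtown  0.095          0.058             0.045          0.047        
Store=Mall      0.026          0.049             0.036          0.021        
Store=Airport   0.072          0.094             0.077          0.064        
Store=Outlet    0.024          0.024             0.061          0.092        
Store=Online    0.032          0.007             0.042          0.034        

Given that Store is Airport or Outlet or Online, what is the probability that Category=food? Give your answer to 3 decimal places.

P(Store=Airport) = 0.072 + 0.094 + 0.077 + 0.064 = 0.307.
P(Store=Outlet) = 0.024 + 0.024 + 0.061 + 0.092 = 0.201.
P(Store=Online) = 0.032 + 0.007 + 0.042 + 0.034 = 0.115.
P(Store ∈ {Airport, Outlet, Online}) = 0.307 + 0.201 + 0.115 = 0.623; P(Category=food, Store ∈ {Airport, Outlet, Online}) = 0.072 + 0.024 + 0.032 = 0.128.
P(Category=food | Store ∈ {Airport, Outlet, Online}) = 0.128/0.623 = 0.205.

0.205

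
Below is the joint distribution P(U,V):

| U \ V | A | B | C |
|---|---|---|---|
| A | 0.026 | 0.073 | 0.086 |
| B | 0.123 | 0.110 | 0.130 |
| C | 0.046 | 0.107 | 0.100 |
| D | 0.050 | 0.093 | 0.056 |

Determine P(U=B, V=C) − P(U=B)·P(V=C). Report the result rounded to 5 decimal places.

-0.00504

P(U=B) = 0.123 + 0.110 + 0.130 = 0.363.
P(V=C) = 0.086 + 0.130 + 0.100 + 0.056 = 0.372.
P(U=B, V=C) − P(U=B)P(V=C) = 0.130 − 0.363×0.372 = -0.00504.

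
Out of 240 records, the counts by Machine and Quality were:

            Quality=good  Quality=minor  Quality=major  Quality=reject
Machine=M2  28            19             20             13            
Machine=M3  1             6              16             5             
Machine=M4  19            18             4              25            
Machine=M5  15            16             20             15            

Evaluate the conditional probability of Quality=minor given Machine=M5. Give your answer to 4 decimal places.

Total with Machine=M5: 15 + 16 + 20 + 15 = 66.
P(Quality=minor | Machine=M5) = 16/66 = 0.2424.

0.2424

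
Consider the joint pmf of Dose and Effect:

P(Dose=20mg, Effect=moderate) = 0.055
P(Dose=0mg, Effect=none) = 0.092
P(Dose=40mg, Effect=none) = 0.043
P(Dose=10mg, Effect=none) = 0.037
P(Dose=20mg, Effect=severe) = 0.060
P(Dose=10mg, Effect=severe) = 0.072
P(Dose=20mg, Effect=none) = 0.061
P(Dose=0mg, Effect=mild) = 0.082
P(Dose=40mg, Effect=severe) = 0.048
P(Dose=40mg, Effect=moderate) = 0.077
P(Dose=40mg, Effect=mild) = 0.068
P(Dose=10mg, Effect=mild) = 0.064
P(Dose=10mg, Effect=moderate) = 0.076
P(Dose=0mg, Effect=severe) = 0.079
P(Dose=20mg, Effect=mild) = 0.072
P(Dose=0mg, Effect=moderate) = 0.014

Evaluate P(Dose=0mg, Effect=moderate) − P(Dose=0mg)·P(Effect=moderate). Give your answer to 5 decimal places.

P(Dose=0mg) = 0.092 + 0.082 + 0.014 + 0.079 = 0.267.
P(Effect=moderate) = 0.014 + 0.076 + 0.055 + 0.077 = 0.222.
P(Dose=0mg, Effect=moderate) − P(Dose=0mg)P(Effect=moderate) = 0.014 − 0.267×0.222 = -0.04527.

-0.04527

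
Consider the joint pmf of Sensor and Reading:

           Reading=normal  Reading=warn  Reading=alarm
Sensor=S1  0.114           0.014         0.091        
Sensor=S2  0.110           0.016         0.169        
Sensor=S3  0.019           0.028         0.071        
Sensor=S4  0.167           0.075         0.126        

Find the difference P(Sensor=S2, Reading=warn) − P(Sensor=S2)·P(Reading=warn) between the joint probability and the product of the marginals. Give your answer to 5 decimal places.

P(Sensor=S2) = 0.110 + 0.016 + 0.169 = 0.295.
P(Reading=warn) = 0.014 + 0.016 + 0.028 + 0.075 = 0.133.
P(Sensor=S2, Reading=warn) − P(Sensor=S2)P(Reading=warn) = 0.016 − 0.295×0.133 = -0.02324.

-0.02324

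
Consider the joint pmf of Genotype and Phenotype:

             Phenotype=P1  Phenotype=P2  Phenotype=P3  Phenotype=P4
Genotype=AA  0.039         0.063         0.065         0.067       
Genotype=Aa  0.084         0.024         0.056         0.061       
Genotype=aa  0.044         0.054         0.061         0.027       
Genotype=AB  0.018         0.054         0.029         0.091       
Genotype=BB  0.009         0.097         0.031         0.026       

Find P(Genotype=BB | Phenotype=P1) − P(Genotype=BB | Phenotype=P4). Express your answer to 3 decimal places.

P(Phenotype=P1) = 0.039 + 0.084 + 0.044 + 0.018 + 0.009 = 0.194; P(Genotype=BB | Phenotype=P1) = 0.009/0.194 = 0.0464.
P(Phenotype=P4) = 0.067 + 0.061 + 0.027 + 0.091 + 0.026 = 0.272; P(Genotype=BB | Phenotype=P4) = 0.026/0.272 = 0.0956.
Difference = -0.049.

-0.049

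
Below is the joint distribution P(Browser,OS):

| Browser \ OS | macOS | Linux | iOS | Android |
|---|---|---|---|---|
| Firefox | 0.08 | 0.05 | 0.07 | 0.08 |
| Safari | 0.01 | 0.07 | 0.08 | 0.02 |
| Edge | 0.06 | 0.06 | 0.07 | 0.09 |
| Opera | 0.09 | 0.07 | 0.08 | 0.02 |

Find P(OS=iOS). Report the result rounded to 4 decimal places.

P(OS=iOS) = 0.07 + 0.08 + 0.07 + 0.08 = 0.30.

0.3000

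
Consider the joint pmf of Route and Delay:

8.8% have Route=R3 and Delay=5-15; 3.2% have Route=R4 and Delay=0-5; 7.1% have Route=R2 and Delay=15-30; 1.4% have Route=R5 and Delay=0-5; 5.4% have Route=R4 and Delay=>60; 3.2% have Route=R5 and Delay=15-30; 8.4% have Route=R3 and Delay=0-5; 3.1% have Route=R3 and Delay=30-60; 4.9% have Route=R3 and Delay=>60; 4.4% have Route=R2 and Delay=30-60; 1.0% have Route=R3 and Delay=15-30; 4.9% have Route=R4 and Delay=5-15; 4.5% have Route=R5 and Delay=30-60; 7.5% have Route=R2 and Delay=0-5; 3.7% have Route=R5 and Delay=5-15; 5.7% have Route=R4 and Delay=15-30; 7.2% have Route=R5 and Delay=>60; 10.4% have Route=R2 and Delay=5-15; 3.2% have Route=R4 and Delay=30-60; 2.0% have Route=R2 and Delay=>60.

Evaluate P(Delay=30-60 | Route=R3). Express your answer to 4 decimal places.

P(Route=R3) = 0.084 + 0.088 + 0.010 + 0.031 + 0.049 = 0.262.
P(Delay=30-60 | Route=R3) = 0.031/0.262 = 0.1183.

0.1183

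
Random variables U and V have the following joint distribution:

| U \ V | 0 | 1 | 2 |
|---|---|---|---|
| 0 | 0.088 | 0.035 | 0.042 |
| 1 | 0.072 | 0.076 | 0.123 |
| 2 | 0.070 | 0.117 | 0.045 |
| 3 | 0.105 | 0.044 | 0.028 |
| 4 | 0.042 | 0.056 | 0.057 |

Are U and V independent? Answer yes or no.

no

P(U=1) = 0.271 and P(V=2) = 0.295, so their product is 0.07995, but P(U=1, V=2) = 0.123. Since these differ, U and V are not independent.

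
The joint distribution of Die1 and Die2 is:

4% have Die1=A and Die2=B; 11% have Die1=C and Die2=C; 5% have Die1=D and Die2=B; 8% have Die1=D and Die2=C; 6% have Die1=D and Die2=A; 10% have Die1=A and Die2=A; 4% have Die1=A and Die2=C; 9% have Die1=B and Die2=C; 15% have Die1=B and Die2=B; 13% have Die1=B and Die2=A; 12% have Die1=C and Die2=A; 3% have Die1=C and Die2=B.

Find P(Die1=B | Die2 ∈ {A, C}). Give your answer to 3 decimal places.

P(Die2=A) = 0.10 + 0.13 + 0.12 + 0.06 = 0.41.
P(Die2=C) = 0.04 + 0.09 + 0.11 + 0.08 = 0.32.
P(Die2 ∈ {A, C}) = 0.41 + 0.32 = 0.73; P(Die1=B, Die2 ∈ {A, C}) = 0.13 + 0.09 = 0.22.
P(Die1=B | Die2 ∈ {A, C}) = 0.22/0.73 = 0.301.

0.301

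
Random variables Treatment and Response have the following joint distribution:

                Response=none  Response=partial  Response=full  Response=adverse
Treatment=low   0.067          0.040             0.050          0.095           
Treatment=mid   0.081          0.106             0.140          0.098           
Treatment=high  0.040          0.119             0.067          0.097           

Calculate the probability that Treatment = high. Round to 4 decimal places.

0.3230

P(Treatment=high) = 0.040 + 0.119 + 0.067 + 0.097 = 0.323.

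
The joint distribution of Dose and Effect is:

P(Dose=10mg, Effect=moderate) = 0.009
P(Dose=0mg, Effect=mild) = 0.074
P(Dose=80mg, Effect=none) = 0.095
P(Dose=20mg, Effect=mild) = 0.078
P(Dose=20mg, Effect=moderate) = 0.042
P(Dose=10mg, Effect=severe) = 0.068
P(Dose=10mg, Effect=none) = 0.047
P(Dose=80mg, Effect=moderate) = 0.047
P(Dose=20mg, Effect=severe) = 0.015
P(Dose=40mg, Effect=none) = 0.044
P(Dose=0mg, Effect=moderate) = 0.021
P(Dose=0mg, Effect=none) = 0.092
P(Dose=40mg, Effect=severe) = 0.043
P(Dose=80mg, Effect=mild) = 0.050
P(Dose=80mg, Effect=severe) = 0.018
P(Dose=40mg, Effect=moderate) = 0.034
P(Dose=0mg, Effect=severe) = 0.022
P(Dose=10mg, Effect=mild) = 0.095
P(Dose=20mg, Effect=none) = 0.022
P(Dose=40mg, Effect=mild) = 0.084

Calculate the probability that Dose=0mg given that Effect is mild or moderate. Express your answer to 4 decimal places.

0.1779

P(Effect=mild) = 0.074 + 0.095 + 0.078 + 0.084 + 0.050 = 0.381.
P(Effect=moderate) = 0.021 + 0.009 + 0.042 + 0.034 + 0.047 = 0.153.
P(Effect ∈ {mild, moderate}) = 0.381 + 0.153 = 0.534; P(Dose=0mg, Effect ∈ {mild, moderate}) = 0.074 + 0.021 = 0.095.
P(Dose=0mg | Effect ∈ {mild, moderate}) = 0.095/0.534 = 0.1779.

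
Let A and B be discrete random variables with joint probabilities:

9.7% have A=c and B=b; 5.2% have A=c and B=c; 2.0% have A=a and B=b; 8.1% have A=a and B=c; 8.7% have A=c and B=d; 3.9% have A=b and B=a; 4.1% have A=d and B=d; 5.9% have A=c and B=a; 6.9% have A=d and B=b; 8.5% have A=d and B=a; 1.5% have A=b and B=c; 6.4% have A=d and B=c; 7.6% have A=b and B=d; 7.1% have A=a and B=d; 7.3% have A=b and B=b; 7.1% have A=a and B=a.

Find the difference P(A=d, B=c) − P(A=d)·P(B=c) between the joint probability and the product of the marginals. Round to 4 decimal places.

P(A=d) = 0.085 + 0.069 + 0.064 + 0.041 = 0.259.
P(B=c) = 0.081 + 0.015 + 0.052 + 0.064 = 0.212.
P(A=d, B=c) − P(A=d)P(B=c) = 0.064 − 0.259×0.212 = 0.0091.

0.0091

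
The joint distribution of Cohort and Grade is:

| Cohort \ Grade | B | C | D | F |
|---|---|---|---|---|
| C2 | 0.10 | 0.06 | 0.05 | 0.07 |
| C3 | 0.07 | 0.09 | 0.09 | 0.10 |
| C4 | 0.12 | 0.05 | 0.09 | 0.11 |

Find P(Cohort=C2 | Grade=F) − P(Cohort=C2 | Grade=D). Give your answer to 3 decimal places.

P(Grade=F) = 0.07 + 0.10 + 0.11 = 0.28; P(Cohort=C2 | Grade=F) = 0.07/0.28 = 0.2500.
P(Grade=D) = 0.05 + 0.09 + 0.09 = 0.23; P(Cohort=C2 | Grade=D) = 0.05/0.23 = 0.2174.
Difference = 0.033.

0.033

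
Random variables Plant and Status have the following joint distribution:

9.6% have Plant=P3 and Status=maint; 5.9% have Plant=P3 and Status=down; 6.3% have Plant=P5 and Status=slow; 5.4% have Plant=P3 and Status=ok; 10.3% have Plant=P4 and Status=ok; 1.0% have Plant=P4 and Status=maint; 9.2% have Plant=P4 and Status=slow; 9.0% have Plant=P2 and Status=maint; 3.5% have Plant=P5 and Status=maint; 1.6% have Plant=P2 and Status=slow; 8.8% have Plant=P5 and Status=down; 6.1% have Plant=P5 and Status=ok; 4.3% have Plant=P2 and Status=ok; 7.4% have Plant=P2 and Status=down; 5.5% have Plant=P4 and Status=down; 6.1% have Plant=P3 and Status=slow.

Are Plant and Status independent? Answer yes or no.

no

P(Plant=P4) = 0.260 and P(Status=maint) = 0.231, so their product is 0.06006, but P(Plant=P4, Status=maint) = 0.010. Since these differ, Plant and Status are not independent.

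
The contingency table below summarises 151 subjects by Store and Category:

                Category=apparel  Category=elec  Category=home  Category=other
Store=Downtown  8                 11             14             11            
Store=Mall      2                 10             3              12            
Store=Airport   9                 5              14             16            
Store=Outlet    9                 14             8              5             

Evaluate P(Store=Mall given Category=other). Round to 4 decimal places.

0.2727

Total with Category=other: 11 + 12 + 16 + 5 = 44.
P(Store=Mall | Category=other) = 12/44 = 0.2727.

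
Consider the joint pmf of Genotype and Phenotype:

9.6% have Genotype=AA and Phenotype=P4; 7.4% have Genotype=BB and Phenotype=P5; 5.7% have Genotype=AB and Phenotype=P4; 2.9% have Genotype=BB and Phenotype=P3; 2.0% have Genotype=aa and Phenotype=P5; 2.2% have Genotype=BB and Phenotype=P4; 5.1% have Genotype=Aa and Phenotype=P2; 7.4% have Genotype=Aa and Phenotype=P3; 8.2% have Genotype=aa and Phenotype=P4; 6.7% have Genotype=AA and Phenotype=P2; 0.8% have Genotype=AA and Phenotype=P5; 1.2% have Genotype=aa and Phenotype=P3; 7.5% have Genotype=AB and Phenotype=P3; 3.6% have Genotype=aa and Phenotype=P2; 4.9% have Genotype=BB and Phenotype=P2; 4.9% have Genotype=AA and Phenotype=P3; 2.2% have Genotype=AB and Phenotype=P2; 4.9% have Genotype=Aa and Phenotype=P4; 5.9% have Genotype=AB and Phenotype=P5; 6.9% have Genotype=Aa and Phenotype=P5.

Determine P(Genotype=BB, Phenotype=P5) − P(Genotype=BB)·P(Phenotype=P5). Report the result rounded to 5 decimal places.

0.03398

P(Genotype=BB) = 0.049 + 0.029 + 0.022 + 0.074 = 0.174.
P(Phenotype=P5) = 0.008 + 0.069 + 0.020 + 0.059 + 0.074 = 0.230.
P(Genotype=BB, Phenotype=P5) − P(Genotype=BB)P(Phenotype=P5) = 0.074 − 0.174×0.230 = 0.03398.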